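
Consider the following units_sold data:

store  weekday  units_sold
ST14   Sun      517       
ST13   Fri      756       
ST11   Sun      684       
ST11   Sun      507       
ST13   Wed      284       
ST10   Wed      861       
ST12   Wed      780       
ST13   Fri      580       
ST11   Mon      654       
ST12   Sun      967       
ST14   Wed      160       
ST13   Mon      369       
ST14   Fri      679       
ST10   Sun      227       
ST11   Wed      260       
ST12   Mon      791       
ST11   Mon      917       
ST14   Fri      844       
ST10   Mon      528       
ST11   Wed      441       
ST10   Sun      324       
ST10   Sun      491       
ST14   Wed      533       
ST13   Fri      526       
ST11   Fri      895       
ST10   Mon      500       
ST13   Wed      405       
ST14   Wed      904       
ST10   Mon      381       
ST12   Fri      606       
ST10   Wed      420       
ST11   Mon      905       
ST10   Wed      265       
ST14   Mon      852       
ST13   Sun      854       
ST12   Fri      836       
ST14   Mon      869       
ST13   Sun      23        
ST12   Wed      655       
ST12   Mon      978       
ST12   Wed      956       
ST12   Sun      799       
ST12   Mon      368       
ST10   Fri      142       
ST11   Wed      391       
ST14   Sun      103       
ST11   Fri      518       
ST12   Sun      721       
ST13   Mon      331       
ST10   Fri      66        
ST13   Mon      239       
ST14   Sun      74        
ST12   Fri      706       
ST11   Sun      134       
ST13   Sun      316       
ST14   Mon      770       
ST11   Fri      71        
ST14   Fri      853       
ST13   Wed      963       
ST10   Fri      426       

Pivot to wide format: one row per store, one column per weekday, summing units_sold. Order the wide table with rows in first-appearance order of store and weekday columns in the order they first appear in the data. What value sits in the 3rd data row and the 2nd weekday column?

1484

With rows in first-appearance order of store, row 3 is store=ST11. weekday columns in first-appearance order: Sun, Fri, Wed, Mon; column 2 is Fri.
Long rows with store=ST11, weekday=Fri: 895 + 518 + 71 = 1484.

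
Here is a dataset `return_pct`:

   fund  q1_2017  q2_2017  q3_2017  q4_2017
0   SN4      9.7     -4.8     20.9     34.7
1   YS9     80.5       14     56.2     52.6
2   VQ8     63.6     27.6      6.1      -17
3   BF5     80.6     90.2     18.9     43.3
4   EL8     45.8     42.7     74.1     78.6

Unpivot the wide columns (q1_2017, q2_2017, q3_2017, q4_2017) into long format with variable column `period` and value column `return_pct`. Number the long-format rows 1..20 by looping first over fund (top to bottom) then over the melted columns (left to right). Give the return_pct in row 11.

6.1

20 rows total (5 × 4). Row 11: index ⌊(11-1)/4⌋ = 2 into fund → VQ8; (11-1) mod 4 = 2 into the melted columns → q3_2017.
So row 11 is (VQ8, q3_2017, 6.1); return_pct = 6.1.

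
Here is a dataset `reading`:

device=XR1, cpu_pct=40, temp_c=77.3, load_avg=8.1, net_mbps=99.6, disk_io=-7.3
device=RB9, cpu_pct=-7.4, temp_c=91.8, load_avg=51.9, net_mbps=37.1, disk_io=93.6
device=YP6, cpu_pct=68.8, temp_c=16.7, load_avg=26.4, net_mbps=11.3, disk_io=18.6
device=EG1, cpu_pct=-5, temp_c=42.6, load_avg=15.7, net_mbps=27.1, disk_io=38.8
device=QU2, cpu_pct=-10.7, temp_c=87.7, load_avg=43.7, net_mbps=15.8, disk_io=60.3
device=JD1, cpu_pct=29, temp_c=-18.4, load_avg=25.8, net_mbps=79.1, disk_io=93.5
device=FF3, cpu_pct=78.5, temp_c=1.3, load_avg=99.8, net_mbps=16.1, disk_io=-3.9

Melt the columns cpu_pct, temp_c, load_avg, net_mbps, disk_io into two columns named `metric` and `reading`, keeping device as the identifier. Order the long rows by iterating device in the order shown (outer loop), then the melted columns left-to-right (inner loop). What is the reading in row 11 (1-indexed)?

68.8

35 rows total (7 × 5). Row 11: index ⌊(11-1)/5⌋ = 2 into device → YP6; (11-1) mod 5 = 0 into the melted columns → cpu_pct.
So row 11 is (YP6, cpu_pct, 68.8); reading = 68.8.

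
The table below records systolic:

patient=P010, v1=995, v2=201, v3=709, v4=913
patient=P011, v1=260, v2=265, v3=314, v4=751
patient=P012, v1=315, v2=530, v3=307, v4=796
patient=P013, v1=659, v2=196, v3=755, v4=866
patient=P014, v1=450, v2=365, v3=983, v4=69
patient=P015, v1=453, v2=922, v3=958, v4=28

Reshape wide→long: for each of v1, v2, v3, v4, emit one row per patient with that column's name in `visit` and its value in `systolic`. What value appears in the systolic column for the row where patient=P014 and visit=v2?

Unpivoting turns each (patient, wide-column) pair into one long row.
The wide cell at row P014, column v2 holds 365, so the long row (P014, v2) has systolic=365.

365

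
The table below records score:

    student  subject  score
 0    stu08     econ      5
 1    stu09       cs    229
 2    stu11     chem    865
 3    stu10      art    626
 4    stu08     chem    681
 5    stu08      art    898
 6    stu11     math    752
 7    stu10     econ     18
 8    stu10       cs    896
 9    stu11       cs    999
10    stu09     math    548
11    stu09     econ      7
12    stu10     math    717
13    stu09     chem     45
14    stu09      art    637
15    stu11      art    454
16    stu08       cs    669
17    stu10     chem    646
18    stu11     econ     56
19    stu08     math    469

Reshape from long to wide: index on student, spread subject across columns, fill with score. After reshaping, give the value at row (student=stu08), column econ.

Wide layout: rows indexed by student, columns are the 5 distinct subject values (econ, cs, chem, art, math).
Cell (student=stu08, subject=econ) draws from the long row where student=stu08 and subject=econ, which has score=5.

5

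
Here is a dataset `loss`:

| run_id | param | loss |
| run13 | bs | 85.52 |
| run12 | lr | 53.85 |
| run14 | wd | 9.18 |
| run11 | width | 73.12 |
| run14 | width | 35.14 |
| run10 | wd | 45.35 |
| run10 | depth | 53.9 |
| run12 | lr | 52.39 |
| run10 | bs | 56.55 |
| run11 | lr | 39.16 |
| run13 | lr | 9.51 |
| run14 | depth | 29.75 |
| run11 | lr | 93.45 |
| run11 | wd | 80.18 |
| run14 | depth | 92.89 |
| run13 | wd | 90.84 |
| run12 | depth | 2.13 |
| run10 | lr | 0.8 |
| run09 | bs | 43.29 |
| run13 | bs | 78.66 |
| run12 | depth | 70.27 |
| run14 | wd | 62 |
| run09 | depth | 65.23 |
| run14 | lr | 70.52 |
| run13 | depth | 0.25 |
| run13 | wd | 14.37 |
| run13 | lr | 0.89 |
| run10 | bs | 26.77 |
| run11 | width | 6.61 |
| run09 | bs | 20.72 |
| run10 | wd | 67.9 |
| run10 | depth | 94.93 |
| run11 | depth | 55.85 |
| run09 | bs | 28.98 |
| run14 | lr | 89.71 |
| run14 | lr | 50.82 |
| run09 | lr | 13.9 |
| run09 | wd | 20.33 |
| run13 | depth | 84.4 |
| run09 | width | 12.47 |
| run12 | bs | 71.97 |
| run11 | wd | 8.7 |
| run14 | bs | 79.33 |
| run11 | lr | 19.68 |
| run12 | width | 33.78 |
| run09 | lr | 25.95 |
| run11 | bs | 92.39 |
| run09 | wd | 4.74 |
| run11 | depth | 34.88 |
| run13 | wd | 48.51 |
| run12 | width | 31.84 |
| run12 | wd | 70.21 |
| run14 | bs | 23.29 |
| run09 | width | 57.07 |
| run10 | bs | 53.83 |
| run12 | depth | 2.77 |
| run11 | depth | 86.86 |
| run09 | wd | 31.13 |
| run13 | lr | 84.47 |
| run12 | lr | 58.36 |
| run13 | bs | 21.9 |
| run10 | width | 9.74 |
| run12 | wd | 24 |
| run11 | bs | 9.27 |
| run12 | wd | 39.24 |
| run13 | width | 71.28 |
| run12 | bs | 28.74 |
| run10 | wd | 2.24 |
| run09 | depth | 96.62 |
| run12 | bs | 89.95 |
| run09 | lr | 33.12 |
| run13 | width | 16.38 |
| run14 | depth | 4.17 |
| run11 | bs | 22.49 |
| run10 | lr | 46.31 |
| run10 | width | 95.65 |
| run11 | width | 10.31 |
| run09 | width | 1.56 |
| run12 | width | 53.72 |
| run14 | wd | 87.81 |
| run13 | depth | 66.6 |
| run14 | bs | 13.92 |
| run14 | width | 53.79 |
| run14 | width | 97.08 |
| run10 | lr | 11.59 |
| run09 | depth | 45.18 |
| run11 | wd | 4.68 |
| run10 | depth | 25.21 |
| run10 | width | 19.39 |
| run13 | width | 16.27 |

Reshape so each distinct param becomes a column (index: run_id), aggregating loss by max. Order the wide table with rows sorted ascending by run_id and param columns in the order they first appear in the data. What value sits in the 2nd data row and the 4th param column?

95.65

With rows sorted ascending by run_id, row 2 is run_id=run10. param columns in first-appearance order: bs, lr, wd, width, depth; column 4 is width.
Long rows with run_id=run10, param=width: max(9.74, 95.65, 19.39) = 95.65.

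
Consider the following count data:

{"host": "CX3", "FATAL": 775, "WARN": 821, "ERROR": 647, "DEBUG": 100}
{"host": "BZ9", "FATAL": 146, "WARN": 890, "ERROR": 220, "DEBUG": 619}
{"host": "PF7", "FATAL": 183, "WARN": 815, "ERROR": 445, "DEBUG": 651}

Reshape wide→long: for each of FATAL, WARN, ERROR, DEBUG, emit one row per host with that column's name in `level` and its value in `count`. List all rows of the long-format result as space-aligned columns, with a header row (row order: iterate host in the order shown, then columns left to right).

Each (host, column) pair becomes one row: 3 × 4 = 12 rows.
For example, (CX3, FATAL) → count=775.

host  level  count
CX3   FATAL  775  
CX3   WARN   821  
CX3   ERROR  647  
CX3   DEBUG  100  
BZ9   FATAL  146  
BZ9   WARN   890  
BZ9   ERROR  220  
BZ9   DEBUG  619  
PF7   FATAL  183  
PF7   WARN   815  
PF7   ERROR  445  
PF7   DEBUG  651  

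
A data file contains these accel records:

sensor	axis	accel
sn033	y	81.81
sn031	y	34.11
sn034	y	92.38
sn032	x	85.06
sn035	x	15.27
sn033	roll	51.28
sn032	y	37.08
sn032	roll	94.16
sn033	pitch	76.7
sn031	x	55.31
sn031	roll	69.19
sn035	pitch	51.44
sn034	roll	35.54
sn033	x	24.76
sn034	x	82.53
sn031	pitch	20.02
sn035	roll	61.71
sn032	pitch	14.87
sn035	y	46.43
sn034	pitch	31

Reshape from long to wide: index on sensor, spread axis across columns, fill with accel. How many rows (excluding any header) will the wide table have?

5 distinct sensor values → 5 rows.

5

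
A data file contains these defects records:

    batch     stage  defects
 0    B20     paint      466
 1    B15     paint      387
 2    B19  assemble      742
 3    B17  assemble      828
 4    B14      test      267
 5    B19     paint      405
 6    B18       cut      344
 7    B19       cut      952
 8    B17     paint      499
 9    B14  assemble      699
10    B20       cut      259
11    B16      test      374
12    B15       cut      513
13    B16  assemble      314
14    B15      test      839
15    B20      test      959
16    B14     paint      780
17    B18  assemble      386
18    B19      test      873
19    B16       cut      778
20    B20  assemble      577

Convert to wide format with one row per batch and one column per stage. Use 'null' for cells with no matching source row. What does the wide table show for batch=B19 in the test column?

873

The long row with batch=B19, stage=test has defects=873.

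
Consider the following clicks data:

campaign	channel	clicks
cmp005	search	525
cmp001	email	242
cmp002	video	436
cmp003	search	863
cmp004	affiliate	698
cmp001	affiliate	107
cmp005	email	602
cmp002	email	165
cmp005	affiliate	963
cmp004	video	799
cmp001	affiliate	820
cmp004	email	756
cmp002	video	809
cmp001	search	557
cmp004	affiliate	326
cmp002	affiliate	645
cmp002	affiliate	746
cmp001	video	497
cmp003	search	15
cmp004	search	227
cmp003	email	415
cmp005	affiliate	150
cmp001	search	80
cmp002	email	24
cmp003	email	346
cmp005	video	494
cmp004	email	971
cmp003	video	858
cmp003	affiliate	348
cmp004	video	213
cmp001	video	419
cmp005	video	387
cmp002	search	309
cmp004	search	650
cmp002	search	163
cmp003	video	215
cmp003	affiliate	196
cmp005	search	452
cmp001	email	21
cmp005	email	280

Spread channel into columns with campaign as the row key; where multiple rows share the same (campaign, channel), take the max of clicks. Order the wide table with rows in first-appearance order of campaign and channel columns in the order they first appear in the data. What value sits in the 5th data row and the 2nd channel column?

With rows in first-appearance order of campaign, row 5 is campaign=cmp004. channel columns in first-appearance order: search, email, video, affiliate; column 2 is email.
Long rows with campaign=cmp004, channel=email: max(756, 971) = 971.

971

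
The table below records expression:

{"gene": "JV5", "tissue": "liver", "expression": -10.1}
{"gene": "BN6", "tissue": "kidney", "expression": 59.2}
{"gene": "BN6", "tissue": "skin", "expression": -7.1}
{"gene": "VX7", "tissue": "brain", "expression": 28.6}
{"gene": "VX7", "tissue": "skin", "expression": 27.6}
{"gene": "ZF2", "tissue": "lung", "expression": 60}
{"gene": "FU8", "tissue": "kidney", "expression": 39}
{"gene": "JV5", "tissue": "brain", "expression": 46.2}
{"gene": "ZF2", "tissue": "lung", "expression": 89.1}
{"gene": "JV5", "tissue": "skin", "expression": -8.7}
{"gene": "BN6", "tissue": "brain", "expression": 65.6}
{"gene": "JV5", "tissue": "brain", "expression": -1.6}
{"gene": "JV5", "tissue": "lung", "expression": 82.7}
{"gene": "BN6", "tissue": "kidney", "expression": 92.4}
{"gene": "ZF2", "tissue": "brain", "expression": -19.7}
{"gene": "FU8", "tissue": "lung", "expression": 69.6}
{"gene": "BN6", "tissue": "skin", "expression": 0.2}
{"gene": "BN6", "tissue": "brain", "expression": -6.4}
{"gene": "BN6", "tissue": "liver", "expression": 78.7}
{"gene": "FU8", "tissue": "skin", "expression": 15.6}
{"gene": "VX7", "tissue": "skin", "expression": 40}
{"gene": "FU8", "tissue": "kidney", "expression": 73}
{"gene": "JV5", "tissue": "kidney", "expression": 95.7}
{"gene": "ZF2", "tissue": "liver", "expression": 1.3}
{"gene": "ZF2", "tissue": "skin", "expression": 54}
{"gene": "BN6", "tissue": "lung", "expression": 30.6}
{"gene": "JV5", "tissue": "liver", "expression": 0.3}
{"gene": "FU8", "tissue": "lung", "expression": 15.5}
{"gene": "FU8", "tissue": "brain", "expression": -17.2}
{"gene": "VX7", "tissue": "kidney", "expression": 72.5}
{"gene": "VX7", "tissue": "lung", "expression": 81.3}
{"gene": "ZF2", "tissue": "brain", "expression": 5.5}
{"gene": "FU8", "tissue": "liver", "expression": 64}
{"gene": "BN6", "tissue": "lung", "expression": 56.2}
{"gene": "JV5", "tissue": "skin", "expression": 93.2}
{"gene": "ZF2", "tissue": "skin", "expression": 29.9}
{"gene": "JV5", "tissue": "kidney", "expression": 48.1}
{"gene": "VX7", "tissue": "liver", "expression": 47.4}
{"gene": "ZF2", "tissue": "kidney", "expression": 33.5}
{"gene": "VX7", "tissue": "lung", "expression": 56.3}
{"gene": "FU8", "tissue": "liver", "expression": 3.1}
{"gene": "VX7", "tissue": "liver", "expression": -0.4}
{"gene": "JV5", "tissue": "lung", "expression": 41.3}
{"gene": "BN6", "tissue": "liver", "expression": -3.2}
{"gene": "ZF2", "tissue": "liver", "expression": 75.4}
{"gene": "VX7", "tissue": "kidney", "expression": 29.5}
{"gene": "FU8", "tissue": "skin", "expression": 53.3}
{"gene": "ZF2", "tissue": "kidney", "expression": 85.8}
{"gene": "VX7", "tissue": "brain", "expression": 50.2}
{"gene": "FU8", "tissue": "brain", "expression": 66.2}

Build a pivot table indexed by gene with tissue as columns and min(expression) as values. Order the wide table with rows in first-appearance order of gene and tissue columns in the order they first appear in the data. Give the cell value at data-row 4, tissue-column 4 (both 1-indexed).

With rows in first-appearance order of gene, row 4 is gene=ZF2. tissue columns in first-appearance order: liver, kidney, skin, brain, lung; column 4 is brain.
Long rows with gene=ZF2, tissue=brain: min(-19.7, 5.5) = -19.7.

-19.7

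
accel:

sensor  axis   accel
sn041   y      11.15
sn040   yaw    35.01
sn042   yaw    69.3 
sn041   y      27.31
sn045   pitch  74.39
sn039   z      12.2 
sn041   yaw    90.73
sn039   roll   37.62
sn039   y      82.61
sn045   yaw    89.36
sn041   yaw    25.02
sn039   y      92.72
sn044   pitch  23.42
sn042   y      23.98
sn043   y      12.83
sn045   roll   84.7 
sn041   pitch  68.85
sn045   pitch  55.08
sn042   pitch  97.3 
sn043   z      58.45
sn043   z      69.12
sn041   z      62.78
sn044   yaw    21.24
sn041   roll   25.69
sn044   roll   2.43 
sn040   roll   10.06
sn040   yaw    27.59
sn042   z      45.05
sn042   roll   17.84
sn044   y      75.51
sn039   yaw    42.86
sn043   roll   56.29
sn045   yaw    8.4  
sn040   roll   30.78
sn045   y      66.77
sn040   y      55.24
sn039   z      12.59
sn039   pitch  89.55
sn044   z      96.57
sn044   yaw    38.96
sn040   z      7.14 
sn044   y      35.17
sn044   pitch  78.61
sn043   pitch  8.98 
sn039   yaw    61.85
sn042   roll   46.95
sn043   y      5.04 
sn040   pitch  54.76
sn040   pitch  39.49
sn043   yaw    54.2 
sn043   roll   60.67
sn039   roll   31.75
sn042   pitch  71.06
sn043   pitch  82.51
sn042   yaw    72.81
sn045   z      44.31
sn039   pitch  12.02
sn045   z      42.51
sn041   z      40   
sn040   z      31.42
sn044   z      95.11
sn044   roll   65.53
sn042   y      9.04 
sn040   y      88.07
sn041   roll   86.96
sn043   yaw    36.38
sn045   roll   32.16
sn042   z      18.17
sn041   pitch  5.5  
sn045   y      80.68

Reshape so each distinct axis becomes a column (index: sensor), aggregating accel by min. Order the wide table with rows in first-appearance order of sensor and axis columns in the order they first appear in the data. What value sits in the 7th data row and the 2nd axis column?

With rows in first-appearance order of sensor, row 7 is sensor=sn043. axis columns in first-appearance order: y, yaw, pitch, z, roll; column 2 is yaw.
Long rows with sensor=sn043, axis=yaw: min(54.2, 36.38) = 36.38.

36.38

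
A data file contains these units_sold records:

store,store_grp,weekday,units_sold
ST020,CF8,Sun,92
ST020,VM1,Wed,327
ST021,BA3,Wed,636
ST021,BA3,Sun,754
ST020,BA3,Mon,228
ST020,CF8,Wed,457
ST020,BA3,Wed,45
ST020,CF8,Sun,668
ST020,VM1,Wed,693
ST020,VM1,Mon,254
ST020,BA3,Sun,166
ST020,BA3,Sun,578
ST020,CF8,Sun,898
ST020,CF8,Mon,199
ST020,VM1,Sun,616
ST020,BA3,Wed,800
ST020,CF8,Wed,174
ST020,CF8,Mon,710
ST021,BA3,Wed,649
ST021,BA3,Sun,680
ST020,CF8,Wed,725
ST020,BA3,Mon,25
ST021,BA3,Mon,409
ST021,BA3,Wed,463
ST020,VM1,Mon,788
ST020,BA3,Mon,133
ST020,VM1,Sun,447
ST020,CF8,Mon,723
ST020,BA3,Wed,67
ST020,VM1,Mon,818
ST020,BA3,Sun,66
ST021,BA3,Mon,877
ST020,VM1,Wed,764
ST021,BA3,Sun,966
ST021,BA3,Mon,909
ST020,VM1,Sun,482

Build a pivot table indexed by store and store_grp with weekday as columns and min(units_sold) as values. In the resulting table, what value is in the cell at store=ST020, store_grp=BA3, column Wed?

45

Rows with store=ST020, store_grp=BA3 and weekday=Wed: units_sold values are 45, 800, 67.
min(45, 800, 67) = 45.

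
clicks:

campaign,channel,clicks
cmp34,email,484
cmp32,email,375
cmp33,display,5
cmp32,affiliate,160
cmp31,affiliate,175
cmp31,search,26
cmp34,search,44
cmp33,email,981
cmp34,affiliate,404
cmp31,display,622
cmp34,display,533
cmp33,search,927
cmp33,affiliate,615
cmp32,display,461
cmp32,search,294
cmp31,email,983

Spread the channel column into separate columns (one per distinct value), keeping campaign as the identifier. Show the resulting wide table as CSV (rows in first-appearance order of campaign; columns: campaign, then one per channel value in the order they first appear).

Columns: campaign plus the 4 distinct channel values (email, display, affiliate, search).
For example, row cmp34 column email takes clicks=484 from the long row (cmp34, email).

campaign,email,display,affiliate,search
cmp34,484,533,404,44
cmp32,375,461,160,294
cmp33,981,5,615,927
cmp31,983,622,175,26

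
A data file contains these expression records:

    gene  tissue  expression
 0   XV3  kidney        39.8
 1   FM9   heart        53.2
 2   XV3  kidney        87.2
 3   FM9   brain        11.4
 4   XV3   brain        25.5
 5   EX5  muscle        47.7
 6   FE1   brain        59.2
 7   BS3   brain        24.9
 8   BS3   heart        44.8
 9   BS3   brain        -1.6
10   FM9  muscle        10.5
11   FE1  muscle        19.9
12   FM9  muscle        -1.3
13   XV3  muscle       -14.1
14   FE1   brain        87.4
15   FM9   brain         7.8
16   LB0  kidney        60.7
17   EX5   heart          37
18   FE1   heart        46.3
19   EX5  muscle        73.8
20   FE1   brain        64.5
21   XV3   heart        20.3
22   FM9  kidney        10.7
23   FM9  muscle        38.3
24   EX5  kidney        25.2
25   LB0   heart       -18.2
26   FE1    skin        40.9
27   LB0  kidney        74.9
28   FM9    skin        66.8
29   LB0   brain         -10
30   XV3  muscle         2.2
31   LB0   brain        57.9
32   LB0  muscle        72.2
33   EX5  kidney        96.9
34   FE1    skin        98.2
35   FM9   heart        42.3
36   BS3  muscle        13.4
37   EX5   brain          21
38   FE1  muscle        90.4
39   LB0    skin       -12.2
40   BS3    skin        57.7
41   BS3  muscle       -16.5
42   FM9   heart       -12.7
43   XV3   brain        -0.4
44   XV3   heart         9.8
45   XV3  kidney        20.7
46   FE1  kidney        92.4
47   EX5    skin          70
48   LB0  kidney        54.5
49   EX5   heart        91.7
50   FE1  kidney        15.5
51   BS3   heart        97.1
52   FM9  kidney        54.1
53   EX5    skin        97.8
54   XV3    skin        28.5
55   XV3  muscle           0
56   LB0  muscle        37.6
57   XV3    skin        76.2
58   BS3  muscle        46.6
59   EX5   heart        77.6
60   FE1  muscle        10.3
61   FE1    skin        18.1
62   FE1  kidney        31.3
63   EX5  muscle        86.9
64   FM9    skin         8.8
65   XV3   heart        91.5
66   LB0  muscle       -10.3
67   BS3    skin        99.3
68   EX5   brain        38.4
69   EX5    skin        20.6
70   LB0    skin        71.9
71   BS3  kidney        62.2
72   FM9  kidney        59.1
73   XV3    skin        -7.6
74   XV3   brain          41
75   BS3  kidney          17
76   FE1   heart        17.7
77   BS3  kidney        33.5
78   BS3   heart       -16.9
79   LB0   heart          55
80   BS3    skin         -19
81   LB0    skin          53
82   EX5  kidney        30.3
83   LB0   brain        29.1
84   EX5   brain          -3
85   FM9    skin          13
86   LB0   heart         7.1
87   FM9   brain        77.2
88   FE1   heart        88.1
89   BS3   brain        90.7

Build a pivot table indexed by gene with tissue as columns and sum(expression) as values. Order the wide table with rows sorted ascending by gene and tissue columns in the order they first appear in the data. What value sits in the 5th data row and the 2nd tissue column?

With rows sorted ascending by gene, row 5 is gene=LB0. tissue columns in first-appearance order: kidney, heart, brain, muscle, skin; column 2 is heart.
Long rows with gene=LB0, tissue=heart: -18.2 + 55 + 7.1 = 43.9.

43.9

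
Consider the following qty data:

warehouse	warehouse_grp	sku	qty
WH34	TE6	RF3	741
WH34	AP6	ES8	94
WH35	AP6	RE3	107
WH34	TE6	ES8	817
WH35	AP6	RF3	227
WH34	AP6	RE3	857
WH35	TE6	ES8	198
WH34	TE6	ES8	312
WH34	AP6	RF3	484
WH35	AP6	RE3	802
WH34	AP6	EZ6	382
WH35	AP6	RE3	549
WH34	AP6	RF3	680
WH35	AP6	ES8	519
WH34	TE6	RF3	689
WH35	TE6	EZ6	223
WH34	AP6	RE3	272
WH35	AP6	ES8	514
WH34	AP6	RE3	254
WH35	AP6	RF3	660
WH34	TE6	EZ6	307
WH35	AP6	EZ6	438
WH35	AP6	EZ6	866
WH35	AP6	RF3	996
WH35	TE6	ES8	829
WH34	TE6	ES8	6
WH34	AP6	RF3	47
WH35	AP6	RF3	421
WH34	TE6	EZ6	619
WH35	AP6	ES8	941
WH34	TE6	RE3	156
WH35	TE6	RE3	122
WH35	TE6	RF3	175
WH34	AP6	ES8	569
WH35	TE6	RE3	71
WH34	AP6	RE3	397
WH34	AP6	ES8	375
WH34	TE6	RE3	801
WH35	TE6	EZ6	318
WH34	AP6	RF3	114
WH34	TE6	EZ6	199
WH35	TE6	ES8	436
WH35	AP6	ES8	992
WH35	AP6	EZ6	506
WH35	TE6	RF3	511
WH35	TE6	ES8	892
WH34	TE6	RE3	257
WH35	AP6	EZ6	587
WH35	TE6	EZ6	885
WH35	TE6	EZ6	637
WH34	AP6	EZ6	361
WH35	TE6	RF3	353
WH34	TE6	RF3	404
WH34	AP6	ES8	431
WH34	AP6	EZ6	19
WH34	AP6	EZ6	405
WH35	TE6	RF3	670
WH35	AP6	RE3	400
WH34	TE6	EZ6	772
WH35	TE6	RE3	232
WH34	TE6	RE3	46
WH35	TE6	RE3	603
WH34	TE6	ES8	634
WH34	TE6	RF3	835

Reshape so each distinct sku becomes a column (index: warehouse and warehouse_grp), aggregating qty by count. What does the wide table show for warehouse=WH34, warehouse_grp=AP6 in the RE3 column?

Rows with warehouse=WH34, warehouse_grp=AP6 and sku=RE3: qty values are 857, 272, 254, 397.
4 rows match — count = 4.

4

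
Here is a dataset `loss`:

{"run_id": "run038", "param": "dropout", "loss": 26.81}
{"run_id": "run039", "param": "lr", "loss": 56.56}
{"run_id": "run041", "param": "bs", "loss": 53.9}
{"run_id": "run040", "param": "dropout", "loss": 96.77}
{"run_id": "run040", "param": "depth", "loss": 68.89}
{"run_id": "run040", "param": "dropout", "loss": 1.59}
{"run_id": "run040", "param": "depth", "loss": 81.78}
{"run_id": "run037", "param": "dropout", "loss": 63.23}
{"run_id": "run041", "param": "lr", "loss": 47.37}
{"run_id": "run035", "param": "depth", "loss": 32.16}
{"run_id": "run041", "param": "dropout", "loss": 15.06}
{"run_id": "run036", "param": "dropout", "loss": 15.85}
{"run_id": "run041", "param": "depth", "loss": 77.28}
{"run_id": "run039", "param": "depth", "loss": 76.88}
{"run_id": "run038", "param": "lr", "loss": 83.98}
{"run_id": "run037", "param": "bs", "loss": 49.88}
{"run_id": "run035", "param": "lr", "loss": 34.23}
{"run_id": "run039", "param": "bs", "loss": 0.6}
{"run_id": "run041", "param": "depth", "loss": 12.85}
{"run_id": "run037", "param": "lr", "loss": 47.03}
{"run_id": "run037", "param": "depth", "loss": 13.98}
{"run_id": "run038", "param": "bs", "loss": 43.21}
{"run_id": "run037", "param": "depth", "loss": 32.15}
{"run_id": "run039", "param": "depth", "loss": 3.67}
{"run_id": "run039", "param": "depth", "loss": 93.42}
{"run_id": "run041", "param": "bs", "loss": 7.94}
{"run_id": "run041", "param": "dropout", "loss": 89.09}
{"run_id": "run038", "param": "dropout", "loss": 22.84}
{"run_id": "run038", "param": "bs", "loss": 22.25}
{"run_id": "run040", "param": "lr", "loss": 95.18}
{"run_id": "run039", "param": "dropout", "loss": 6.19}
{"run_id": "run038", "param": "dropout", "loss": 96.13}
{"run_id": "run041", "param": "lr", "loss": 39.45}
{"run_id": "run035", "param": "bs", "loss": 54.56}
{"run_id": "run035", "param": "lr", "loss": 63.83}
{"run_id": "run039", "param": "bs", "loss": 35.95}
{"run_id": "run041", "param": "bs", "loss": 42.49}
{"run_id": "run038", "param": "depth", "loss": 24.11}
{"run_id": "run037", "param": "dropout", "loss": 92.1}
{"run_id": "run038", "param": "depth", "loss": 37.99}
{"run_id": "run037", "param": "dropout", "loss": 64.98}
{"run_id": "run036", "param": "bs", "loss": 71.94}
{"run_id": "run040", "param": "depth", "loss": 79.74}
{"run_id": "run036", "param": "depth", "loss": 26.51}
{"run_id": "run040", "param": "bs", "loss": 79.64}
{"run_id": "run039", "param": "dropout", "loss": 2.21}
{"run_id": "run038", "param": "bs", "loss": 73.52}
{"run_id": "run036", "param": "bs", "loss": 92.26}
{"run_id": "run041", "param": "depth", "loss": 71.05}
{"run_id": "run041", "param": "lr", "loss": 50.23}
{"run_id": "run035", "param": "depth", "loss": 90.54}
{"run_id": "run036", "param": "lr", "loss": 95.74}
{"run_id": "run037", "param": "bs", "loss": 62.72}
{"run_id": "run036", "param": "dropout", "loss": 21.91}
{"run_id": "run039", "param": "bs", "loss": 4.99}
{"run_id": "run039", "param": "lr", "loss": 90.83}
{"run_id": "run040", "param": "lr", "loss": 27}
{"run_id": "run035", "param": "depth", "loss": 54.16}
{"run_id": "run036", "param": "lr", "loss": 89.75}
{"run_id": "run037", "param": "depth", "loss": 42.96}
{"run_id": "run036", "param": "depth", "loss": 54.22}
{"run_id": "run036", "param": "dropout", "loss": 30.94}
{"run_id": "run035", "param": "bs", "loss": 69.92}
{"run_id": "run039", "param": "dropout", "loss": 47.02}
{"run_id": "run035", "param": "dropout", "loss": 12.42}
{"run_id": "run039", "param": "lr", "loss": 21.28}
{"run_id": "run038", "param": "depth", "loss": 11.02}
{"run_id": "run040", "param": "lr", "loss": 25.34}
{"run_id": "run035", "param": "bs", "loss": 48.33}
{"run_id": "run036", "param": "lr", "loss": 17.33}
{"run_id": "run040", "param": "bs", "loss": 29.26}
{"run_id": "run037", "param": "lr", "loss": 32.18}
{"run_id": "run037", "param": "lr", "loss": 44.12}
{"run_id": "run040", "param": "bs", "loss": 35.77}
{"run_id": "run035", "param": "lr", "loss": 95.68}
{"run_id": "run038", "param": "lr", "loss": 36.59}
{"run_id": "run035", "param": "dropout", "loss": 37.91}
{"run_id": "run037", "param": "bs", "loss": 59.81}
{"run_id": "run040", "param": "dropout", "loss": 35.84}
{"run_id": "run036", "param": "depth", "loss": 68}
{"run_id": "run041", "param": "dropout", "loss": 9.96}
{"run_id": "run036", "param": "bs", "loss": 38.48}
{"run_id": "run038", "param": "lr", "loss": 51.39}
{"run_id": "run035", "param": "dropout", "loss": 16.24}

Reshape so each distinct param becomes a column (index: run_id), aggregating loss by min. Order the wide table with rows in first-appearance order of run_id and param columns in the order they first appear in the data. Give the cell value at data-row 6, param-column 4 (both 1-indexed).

With rows in first-appearance order of run_id, row 6 is run_id=run035. param columns in first-appearance order: dropout, lr, bs, depth; column 4 is depth.
Long rows with run_id=run035, param=depth: min(32.16, 90.54, 54.16) = 32.16.

32.16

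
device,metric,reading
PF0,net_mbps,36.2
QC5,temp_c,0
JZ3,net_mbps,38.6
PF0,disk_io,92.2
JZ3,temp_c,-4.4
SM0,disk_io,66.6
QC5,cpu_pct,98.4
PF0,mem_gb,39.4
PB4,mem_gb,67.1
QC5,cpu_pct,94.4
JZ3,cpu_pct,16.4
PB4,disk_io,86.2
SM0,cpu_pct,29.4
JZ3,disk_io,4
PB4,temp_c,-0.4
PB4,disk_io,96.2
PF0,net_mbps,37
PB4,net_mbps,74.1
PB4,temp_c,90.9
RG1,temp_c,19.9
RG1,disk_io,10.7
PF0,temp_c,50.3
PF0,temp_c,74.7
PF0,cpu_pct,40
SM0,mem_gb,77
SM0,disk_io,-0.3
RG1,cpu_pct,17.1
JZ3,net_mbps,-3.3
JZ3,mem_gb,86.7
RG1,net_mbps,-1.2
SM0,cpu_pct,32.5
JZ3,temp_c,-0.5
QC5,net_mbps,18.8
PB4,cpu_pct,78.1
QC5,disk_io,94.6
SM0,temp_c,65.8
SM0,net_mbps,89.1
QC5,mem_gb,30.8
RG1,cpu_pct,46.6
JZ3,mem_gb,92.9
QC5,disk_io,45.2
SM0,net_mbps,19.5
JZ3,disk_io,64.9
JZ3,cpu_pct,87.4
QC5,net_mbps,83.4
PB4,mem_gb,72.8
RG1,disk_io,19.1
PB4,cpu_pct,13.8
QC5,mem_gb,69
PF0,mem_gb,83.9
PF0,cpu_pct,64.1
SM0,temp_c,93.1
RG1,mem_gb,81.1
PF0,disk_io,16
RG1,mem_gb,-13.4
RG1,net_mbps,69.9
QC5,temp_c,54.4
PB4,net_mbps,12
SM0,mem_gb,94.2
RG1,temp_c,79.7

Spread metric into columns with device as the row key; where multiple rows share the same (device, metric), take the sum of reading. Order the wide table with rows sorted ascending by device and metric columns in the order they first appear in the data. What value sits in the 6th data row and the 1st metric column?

With rows sorted ascending by device, row 6 is device=SM0. metric columns in first-appearance order: net_mbps, temp_c, disk_io, cpu_pct, mem_gb; column 1 is net_mbps.
Long rows with device=SM0, metric=net_mbps: 89.1 + 19.5 = 108.6.

108.6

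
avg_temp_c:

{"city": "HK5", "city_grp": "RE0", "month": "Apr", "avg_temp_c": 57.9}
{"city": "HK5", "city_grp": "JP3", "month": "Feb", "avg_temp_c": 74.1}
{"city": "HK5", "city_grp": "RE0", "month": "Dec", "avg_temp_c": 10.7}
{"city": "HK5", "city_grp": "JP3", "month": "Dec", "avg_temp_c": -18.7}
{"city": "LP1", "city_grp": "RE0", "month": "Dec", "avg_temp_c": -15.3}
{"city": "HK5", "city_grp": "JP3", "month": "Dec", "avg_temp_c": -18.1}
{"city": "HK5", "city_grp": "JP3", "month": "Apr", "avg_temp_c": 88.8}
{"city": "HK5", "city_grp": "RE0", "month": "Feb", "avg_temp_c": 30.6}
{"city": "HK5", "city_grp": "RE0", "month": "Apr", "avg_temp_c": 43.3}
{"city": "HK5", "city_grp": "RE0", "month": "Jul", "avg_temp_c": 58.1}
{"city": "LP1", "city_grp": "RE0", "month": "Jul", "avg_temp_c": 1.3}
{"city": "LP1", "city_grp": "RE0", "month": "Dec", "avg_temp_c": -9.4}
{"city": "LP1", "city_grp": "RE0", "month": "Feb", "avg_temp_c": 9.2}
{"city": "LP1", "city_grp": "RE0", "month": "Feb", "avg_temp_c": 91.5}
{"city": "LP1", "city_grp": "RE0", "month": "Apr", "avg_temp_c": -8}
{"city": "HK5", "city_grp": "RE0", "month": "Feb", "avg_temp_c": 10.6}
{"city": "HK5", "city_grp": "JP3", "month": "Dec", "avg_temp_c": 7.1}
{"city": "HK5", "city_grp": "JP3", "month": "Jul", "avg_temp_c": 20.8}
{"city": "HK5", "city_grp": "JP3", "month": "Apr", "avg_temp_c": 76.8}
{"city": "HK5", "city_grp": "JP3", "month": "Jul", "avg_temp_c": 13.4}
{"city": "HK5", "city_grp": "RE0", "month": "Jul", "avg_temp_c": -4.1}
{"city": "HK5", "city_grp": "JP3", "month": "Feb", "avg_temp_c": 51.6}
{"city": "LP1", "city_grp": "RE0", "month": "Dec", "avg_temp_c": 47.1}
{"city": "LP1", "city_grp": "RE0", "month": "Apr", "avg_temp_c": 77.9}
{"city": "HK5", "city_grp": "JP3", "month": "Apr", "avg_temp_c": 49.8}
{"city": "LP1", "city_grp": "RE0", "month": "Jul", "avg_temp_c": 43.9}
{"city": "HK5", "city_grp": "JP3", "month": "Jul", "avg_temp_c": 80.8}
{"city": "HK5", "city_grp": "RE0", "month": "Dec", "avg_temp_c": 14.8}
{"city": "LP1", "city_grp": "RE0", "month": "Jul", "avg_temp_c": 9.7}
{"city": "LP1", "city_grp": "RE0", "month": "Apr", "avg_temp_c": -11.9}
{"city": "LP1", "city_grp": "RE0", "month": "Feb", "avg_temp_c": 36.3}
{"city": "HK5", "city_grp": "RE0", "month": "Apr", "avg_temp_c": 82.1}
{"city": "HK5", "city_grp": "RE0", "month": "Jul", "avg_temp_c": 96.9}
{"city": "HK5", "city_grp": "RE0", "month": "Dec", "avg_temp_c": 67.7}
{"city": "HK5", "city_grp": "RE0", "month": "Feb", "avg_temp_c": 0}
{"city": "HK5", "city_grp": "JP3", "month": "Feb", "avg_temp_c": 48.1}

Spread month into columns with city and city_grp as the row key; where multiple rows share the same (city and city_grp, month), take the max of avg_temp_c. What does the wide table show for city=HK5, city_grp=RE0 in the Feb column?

Rows with city=HK5, city_grp=RE0 and month=Feb: avg_temp_c values are 30.6, 10.6, 0.
max(30.6, 10.6, 0) = 30.6.

30.6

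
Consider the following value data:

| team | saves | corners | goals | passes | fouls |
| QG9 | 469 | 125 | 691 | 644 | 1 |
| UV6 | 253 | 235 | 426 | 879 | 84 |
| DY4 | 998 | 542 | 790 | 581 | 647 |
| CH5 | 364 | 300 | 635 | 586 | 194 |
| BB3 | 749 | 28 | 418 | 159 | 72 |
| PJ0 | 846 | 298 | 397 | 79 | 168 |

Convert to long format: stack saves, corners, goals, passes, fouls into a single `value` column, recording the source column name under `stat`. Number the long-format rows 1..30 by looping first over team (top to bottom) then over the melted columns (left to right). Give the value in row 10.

84

30 rows total (6 × 5). Row 10: index ⌊(10-1)/5⌋ = 1 into team → UV6; (10-1) mod 5 = 4 into the melted columns → fouls.
So row 10 is (UV6, fouls, 84); value = 84.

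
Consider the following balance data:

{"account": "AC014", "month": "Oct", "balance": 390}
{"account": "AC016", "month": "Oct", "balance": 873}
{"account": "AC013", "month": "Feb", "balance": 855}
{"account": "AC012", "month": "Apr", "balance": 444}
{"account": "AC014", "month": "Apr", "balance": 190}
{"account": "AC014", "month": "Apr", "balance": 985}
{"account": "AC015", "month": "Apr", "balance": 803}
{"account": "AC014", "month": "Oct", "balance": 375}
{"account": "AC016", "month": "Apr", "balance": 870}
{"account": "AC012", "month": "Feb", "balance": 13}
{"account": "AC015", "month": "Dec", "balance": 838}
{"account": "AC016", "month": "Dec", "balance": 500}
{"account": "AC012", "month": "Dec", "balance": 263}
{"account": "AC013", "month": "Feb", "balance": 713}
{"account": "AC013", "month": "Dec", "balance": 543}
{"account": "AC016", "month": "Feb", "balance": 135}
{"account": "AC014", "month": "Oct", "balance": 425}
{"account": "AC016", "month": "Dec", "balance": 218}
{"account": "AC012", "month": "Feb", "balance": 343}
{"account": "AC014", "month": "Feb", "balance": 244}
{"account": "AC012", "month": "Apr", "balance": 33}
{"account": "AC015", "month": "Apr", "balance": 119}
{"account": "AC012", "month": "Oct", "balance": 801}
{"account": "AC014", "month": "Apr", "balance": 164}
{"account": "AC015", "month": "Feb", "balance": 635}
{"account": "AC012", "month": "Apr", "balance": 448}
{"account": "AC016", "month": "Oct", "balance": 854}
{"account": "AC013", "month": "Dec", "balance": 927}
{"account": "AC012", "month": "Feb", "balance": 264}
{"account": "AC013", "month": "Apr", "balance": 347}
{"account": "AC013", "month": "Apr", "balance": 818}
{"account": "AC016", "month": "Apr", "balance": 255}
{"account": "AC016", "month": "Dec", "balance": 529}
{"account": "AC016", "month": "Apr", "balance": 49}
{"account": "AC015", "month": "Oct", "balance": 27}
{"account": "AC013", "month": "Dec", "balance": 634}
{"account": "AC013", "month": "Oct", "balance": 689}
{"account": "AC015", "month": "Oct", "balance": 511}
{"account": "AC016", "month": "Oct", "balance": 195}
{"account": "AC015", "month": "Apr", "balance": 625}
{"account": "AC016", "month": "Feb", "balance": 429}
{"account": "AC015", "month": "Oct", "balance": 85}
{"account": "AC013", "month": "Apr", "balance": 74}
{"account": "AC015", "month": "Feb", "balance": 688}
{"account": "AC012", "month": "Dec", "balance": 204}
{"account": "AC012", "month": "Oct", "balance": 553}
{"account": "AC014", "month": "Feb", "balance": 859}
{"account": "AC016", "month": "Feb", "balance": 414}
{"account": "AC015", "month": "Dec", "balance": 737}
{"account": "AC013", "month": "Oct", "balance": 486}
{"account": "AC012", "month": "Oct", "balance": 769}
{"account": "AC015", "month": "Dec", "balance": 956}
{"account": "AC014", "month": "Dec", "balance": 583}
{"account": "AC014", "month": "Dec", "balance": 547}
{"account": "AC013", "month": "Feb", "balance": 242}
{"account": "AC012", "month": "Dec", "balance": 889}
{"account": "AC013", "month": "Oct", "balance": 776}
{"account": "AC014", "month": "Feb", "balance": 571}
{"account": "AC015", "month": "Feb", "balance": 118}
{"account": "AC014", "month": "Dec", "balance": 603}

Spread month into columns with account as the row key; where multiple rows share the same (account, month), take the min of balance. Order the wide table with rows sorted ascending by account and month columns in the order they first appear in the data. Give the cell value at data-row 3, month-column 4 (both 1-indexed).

547

With rows sorted ascending by account, row 3 is account=AC014. month columns in first-appearance order: Oct, Feb, Apr, Dec; column 4 is Dec.
Long rows with account=AC014, month=Dec: min(583, 547, 603) = 547.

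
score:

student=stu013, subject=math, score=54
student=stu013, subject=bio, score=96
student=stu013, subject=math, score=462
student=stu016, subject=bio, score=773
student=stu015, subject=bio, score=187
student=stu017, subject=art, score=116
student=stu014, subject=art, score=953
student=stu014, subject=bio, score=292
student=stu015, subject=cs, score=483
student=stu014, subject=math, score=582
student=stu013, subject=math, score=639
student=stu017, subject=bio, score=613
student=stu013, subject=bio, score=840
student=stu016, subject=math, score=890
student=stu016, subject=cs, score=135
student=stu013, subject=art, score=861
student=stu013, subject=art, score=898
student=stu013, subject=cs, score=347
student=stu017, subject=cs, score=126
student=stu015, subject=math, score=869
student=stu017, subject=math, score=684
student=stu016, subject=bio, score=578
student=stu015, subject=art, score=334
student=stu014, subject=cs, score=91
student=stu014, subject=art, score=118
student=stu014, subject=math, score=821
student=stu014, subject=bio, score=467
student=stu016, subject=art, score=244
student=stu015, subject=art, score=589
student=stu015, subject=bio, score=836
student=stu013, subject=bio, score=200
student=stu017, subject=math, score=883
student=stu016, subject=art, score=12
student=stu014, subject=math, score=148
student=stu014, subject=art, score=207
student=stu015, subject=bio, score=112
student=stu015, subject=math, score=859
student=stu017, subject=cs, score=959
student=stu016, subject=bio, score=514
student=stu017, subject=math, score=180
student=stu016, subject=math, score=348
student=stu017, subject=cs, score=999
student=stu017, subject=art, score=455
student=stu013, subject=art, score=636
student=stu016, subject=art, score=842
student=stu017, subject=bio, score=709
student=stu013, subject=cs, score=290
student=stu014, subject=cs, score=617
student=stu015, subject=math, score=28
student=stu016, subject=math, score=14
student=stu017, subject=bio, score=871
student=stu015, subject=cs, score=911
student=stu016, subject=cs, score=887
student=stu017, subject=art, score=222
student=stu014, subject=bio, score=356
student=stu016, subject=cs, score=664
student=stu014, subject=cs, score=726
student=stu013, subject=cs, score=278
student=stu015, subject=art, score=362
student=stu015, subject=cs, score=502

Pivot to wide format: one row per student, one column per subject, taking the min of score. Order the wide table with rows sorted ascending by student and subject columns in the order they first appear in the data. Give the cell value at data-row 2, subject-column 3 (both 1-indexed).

118

With rows sorted ascending by student, row 2 is student=stu014. subject columns in first-appearance order: math, bio, art, cs; column 3 is art.
Long rows with student=stu014, subject=art: min(953, 118, 207) = 118.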